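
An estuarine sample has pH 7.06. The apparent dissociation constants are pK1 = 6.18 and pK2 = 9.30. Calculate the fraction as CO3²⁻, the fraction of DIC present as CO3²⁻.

α₂ = 0.00506

α₂ = 1 / (1 + [H⁺]/K2 + [H⁺]²/(K1K2)) = 1 / (1 + 10^+2.24 + 10^+1.36)
   = 1 / (1 + 173.78 + 22.909) = 1/197.69 = 0.005058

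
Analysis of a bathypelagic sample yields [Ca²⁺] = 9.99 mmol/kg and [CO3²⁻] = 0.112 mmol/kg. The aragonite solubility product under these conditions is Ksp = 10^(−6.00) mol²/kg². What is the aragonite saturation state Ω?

Ksp = 10^(−6.00) = 1.000×10^-6
Ω = [Ca²⁺][CO3²⁻]/Ksp = (9.99×10^-3)(0.112×10^-3) / 1.000×10^-6 = 1.12

Ω = 1.12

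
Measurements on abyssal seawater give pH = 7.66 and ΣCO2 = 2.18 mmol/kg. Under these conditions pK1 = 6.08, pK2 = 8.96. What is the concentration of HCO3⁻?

α₁ = 1 / (1 + [H⁺]/K1 + K2/[H⁺]) = 1 / (1 + 10^-1.58 + 10^-1.30)
   = 1 / (1 + 0.026303 + 0.050119) = 1/1.0764 = 0.9290
[HCO3⁻] = α₁ × DIC = 0.9290 × 2.18 = 2.03 mmol/kg

[HCO3⁻] = 2.03 mmol/kg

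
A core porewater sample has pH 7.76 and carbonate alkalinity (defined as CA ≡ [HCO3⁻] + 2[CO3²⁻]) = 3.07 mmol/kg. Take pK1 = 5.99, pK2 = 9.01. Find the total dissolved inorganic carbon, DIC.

DIC = 2.96 mmol/kg

CA = [HCO3⁻] + 2[CO3²⁻] = (α₁ + 2α₂)·DIC
At pH 7.76: [H⁺]/K1 = 10^-1.77 = 0.016982, K2/[H⁺] = 10^-1.25 = 0.056234
α₁ = 1/(1 + 0.016982 + 0.056234) = 1/1.0732 = 0.9318; α₂ = α₁·K2/[H⁺] = 0.05240
α₁ + 2α₂ = 1.0366
DIC = CA / (α₁ + 2α₂) = 3.07 / 1.0366 = 2.96 mmol/kg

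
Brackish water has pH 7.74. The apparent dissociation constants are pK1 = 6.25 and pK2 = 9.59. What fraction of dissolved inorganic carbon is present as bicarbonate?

α₁ = 1 / (1 + [H⁺]/K1 + K2/[H⁺]) = 1 / (1 + 10^-1.49 + 10^-1.85)
   = 1 / (1 + 0.032359 + 0.014125) = 1/1.0465 = 0.9556

α₁ = 0.956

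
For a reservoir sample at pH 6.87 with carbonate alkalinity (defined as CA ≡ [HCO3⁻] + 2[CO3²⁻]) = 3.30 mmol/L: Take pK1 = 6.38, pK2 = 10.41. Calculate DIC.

CA = [HCO3⁻] + 2[CO3²⁻] = (α₁ + 2α₂)·DIC
At pH 6.87: [H⁺]/K1 = 10^-0.49 = 0.32359, K2/[H⁺] = 10^-3.54 = 0.00028840
α₁ = 1/(1 + 0.32359 + 0.00028840) = 1/1.3239 = 0.7554; α₂ = α₁·K2/[H⁺] = 0.0002178
α₁ + 2α₂ = 0.7558
DIC = CA / (α₁ + 2α₂) = 3.30 / 0.7558 = 4.37 mmol/L

DIC = 4.37 mmol/L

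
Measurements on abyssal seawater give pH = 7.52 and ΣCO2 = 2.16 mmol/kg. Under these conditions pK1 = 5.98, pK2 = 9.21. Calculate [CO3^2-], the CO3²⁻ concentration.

α₂ = 1 / (1 + [H⁺]/K2 + [H⁺]²/(K1K2)) = 1 / (1 + 10^+1.69 + 10^+0.15)
   = 1 / (1 + 48.978 + 1.4125) = 1/51.390 = 0.01946
[CO3²⁻] = α₂ × DIC = 0.01946 × 2.16 = 0.0420 mmol/kg

[CO3²⁻] = 0.0420 mmol/kg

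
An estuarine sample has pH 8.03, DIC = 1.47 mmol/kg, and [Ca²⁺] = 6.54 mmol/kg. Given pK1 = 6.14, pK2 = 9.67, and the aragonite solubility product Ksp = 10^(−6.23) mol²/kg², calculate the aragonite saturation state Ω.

Ω = 0.361

α₂ = 1 / (1 + [H⁺]/K2 + [H⁺]²/(K1K2)) = 1 / (1 + 10^+1.64 + 10^-0.25)
   = 1 / (1 + 43.652 + 0.56234) = 1/45.214 = 0.02212
[CO3²⁻] = α₂ × DIC = 0.02212 × 1.47 = 0.03251 mmol/kg
Ksp = 10^(−6.23) = 5.888×10^-7
Ω = [Ca²⁺][CO3²⁻]/Ksp = (6.54×10^-3)(3.251×10^-5) / 5.888×10^-7 = 0.361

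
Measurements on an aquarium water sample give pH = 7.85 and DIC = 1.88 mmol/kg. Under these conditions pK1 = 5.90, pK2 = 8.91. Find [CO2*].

[CO2*] = 19.2 μmol/kg

α₀ = 1 / (1 + K1/[H⁺] + K1K2/[H⁺]²) = 1 / (1 + 10^+1.95 + 10^+0.89)
   = 1 / (1 + 89.125 + 7.7625) = 1/97.888 = 0.01022
[CO2*] = α₀ × DIC = 0.01022 × 1.88 = 0.0192 mmol/kg = 19.2 μmol/kg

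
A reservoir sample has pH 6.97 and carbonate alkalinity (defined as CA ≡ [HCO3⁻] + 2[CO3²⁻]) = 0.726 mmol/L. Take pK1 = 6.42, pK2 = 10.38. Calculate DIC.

CA = [HCO3⁻] + 2[CO3²⁻] = (α₁ + 2α₂)·DIC
At pH 6.97: [H⁺]/K1 = 10^-0.55 = 0.28184, K2/[H⁺] = 10^-3.41 = 0.00038905
α₁ = 1/(1 + 0.28184 + 0.00038905) = 1/1.2822 = 0.7799; α₂ = α₁·K2/[H⁺] = 0.0003034
α₁ + 2α₂ = 0.7805
DIC = CA / (α₁ + 2α₂) = 0.726 / 0.7805 = 0.930 mmol/L

DIC = 0.930 mmol/L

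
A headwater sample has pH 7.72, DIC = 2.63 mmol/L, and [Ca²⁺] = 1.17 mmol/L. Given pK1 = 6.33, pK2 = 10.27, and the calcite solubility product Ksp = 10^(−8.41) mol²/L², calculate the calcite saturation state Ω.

α₂ = 1 / (1 + [H⁺]/K2 + [H⁺]²/(K1K2)) = 1 / (1 + 10^+2.55 + 10^+1.16)
   = 1 / (1 + 354.81 + 14.454) = 1/370.27 = 0.002701
[CO3²⁻] = α₂ × DIC = 0.002701 × 2.63 = 0.007103 mmol/L = 7.103 μmol/L
Ksp = 10^(−8.41) = 3.890×10^-9
Ω = [Ca²⁺][CO3²⁻]/Ksp = (1.17×10^-3)(7.103×10^-6) / 3.890×10^-9 = 2.14

Ω = 2.14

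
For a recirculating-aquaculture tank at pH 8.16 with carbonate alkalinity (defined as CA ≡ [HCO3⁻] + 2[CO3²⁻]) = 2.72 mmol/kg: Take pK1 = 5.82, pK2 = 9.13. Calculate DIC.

CA = [HCO3⁻] + 2[CO3²⁻] = (α₁ + 2α₂)·DIC
At pH 8.16: [H⁺]/K1 = 10^-2.34 = 0.0045709, K2/[H⁺] = 10^-0.97 = 0.10715
α₁ = 1/(1 + 0.0045709 + 0.10715) = 1/1.1117 = 0.8995; α₂ = α₁·K2/[H⁺] = 0.09638
α₁ + 2α₂ = 1.0923
DIC = CA / (α₁ + 2α₂) = 2.72 / 1.0923 = 2.49 mmol/kg

DIC = 2.49 mmol/kg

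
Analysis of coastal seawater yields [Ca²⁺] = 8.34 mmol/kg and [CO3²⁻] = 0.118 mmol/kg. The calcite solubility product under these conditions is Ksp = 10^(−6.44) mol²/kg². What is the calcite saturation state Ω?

Ω = 2.71

Ksp = 10^(−6.44) = 3.631×10^-7
Ω = [Ca²⁺][CO3²⁻]/Ksp = (8.34×10^-3)(0.118×10^-3) / 3.631×10^-7 = 2.71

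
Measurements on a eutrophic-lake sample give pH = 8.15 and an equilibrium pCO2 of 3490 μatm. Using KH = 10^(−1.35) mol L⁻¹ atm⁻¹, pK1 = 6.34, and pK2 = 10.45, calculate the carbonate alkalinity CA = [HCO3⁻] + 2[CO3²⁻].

[CO2*] = KH · pCO2 = 10^(−1.35) × 3490×10^-6 = 1.559×10^-4 mol/L
α₀ = 1/(1 + K1/[H⁺] + K1K2/[H⁺]²) = 1/(1 + 10^+1.81 + 10^-0.49) = 0.01518
DIC = [CO2*]/α₀ = 1.559×10^-4 / 0.01518 = 10.27 mmol/L
CA = (α₁ + 2α₂)·DIC = (0.9799 + 2×0.004911) × 10.27 = 10.2 mmol/L

CA = 10.2 mmol/L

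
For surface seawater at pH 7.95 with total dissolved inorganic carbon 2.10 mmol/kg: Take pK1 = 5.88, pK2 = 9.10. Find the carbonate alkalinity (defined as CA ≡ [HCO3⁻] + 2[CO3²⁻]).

CA = [HCO3⁻] + 2[CO3²⁻] = (α₁ + 2α₂)·DIC
At pH 7.95: [H⁺]/K1 = 10^-2.07 = 0.0085114, K2/[H⁺] = 10^-1.15 = 0.070795
α₁ = 1/(1 + 0.0085114 + 0.070795) = 1/1.0793 = 0.9265; α₂ = α₁·K2/[H⁺] = 0.06559
α₁ + 2α₂ = 1.0577
CA = 1.0577 × 2.10 = 2.22 mmol/kg

CA = 2.22 mmol/kg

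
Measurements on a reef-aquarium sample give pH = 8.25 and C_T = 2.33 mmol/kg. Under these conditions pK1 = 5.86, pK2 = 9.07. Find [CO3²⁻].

[CO3²⁻] = 0.305 mmol/kg

α₂ = 1 / (1 + [H⁺]/K2 + [H⁺]²/(K1K2)) = 1 / (1 + 10^+0.82 + 10^-1.57)
   = 1 / (1 + 6.6069 + 0.026915) = 1/7.6338 = 0.1310
[CO3²⁻] = α₂ × DIC = 0.1310 × 2.33 = 0.305 mmol/kg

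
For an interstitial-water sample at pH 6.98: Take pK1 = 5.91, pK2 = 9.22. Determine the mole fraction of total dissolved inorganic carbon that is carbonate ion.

α₂ = 0.00528

α₂ = 1 / (1 + [H⁺]/K2 + [H⁺]²/(K1K2)) = 1 / (1 + 10^+2.24 + 10^+1.17)
   = 1 / (1 + 173.78 + 14.791) = 1/189.57 = 0.005275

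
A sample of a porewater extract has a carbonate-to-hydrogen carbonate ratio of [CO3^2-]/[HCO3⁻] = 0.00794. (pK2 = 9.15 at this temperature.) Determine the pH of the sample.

From K2 = [H⁺][CO3^2-]/[HCO3⁻]:  pH = pK2 + log₁₀([CO3^2-]/[HCO3⁻])
log₁₀(0.00794) = -2.100
pH = 9.15 + (-2.100) = 7.05

pH = 7.05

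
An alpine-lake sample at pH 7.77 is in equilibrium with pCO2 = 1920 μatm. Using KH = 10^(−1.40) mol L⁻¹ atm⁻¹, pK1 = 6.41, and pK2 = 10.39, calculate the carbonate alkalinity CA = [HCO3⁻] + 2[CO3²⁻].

CA = 1.76 mmol/L

[CO2*] = KH · pCO2 = 10^(−1.40) × 1920×10^-6 = 7.644×10^-5 mol/L
α₀ = 1/(1 + K1/[H⁺] + K1K2/[H⁺]²) = 1/(1 + 10^+1.36 + 10^-1.26) = 0.04173
DIC = [CO2*]/α₀ = 7.644×10^-5 / 0.04173 = 1.832 mmol/L
CA = (α₁ + 2α₂)·DIC = (0.9560 + 2×0.002293) × 1.832 = 1.76 mmol/L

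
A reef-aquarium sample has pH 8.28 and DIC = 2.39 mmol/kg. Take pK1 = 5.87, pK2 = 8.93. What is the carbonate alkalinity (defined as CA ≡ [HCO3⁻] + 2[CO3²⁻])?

CA = 2.82 mmol/kg

CA = [HCO3⁻] + 2[CO3²⁻] = (α₁ + 2α₂)·DIC
At pH 8.28: [H⁺]/K1 = 10^-2.41 = 0.0038905, K2/[H⁺] = 10^-0.65 = 0.22387
α₁ = 1/(1 + 0.0038905 + 0.22387) = 1/1.2278 = 0.8145; α₂ = α₁·K2/[H⁺] = 0.1823
α₁ + 2α₂ = 1.1792
CA = 1.1792 × 2.39 = 2.82 mmol/kg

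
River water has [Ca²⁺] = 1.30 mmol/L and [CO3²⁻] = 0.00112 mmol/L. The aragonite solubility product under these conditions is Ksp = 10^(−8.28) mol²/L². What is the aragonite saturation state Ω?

Ω = 0.277

Ksp = 10^(−8.28) = 5.248×10^-9
Ω = [Ca²⁺][CO3²⁻]/Ksp = (1.30×10^-3)(0.00112×10^-3) / 5.248×10^-9 = 0.277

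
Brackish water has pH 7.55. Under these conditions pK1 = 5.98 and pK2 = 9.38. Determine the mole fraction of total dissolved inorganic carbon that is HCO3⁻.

α₁ = 0.960

α₁ = 1 / (1 + [H⁺]/K1 + K2/[H⁺]) = 1 / (1 + 10^-1.57 + 10^-1.83)
   = 1 / (1 + 0.026915 + 0.014791) = 1/1.0417 = 0.9600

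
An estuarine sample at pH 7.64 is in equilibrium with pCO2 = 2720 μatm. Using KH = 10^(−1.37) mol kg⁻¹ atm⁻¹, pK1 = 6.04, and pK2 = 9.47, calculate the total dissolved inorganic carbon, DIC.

[CO2*] = KH · pCO2 = 10^(−1.37) × 2720×10^-6 = 1.160×10^-4 mol/kg
α₀ = 1/(1 + K1/[H⁺] + K1K2/[H⁺]²) = 1/(1 + 10^+1.60 + 10^-0.23) = 0.02415
DIC = [CO2*]/α₀ = 1.160×10^-4 / 0.02415 = 4.80 mmol/kg

DIC = 4.80 mmol/kg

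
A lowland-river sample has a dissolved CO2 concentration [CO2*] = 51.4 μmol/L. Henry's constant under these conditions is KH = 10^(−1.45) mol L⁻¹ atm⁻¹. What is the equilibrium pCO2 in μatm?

KH = 10^(−1.45) = 3.548×10^-2 mol L⁻¹ atm⁻¹
pCO2 = [CO2*]/KH = 51.4×10^-6 / 3.548×10^-2 = 1.45×10^-3 atm = 1450 μatm

pCO2 = 1450 μatm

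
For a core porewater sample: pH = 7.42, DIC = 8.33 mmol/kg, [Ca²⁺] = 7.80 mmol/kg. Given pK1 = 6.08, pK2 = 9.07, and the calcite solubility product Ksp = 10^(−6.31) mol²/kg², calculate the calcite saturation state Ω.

α₂ = 1 / (1 + [H⁺]/K2 + [H⁺]²/(K1K2)) = 1 / (1 + 10^+1.65 + 10^+0.31)
   = 1 / (1 + 44.668 + 2.0417) = 1/47.710 = 0.02096
[CO3²⁻] = α₂ × DIC = 0.02096 × 8.33 = 0.1746 mmol/kg
Ksp = 10^(−6.31) = 4.898×10^-7
Ω = [Ca²⁺][CO3²⁻]/Ksp = (7.80×10^-3)(1.746×10^-4) / 4.898×10^-7 = 2.78

Ω = 2.78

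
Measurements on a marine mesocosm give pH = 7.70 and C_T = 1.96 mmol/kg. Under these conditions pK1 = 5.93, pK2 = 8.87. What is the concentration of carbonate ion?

[CO3²⁻] = 0.122 mmol/kg

α₂ = 1 / (1 + [H⁺]/K2 + [H⁺]²/(K1K2)) = 1 / (1 + 10^+1.17 + 10^-0.60)
   = 1 / (1 + 14.791 + 0.25119) = 1/16.042 = 0.06234
[CO3²⁻] = α₂ × DIC = 0.06234 × 1.96 = 0.122 mmol/kg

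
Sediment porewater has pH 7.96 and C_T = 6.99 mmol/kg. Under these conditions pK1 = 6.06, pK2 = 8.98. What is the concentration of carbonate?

[CO3²⁻] = 0.602 mmol/kg

α₂ = 1 / (1 + [H⁺]/K2 + [H⁺]²/(K1K2)) = 1 / (1 + 10^+1.02 + 10^-0.88)
   = 1 / (1 + 10.471 + 0.13183) = 1/11.603 = 0.08618
[CO3²⁻] = α₂ × DIC = 0.08618 × 6.99 = 0.602 mmol/kg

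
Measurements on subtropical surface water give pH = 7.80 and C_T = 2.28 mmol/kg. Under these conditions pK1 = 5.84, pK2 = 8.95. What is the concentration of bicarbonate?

[HCO3⁻] = 2.11 mmol/kg

α₁ = 1 / (1 + [H⁺]/K1 + K2/[H⁺]) = 1 / (1 + 10^-1.96 + 10^-1.15)
   = 1 / (1 + 0.010965 + 0.070795) = 1/1.0818 = 0.9244
[HCO3⁻] = α₁ × DIC = 0.9244 × 2.28 = 2.11 mmol/kg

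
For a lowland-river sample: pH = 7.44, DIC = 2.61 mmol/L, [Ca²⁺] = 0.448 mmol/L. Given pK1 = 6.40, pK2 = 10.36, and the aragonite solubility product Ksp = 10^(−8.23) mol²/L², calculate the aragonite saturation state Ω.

Ω = 0.219

α₂ = 1 / (1 + [H⁺]/K2 + [H⁺]²/(K1K2)) = 1 / (1 + 10^+2.92 + 10^+1.88)
   = 1 / (1 + 831.76 + 75.858) = 1/908.62 = 0.001101
[CO3²⁻] = α₂ × DIC = 0.001101 × 2.61 = 0.002872 mmol/L = 2.872 μmol/L
Ksp = 10^(−8.23) = 5.888×10^-9
Ω = [Ca²⁺][CO3²⁻]/Ksp = (0.448×10^-3)(2.872×10^-6) / 5.888×10^-9 = 0.219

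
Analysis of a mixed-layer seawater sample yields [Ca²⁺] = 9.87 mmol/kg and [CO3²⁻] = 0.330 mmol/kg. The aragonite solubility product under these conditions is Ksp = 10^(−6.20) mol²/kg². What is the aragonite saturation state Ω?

Ksp = 10^(−6.20) = 6.310×10^-7
Ω = [Ca²⁺][CO3²⁻]/Ksp = (9.87×10^-3)(0.330×10^-3) / 6.310×10^-7 = 5.16

Ω = 5.16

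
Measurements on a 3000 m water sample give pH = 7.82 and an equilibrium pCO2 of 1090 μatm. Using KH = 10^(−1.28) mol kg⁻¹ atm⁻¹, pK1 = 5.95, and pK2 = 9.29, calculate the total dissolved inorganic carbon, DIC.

DIC = 4.44 mmol/kg

[CO2*] = KH · pCO2 = 10^(−1.28) × 1090×10^-6 = 5.720×10^-5 mol/kg
α₀ = 1/(1 + K1/[H⁺] + K1K2/[H⁺]²) = 1/(1 + 10^+1.87 + 10^+0.40) = 0.01288
DIC = [CO2*]/α₀ = 5.720×10^-5 / 0.01288 = 4.44 mmol/kg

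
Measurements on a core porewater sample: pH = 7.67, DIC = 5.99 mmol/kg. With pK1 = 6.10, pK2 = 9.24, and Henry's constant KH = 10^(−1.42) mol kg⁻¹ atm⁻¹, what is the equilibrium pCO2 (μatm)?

α₀ = 1 / (1 + K1/[H⁺] + K1K2/[H⁺]²) = 1 / (1 + 10^+1.57 + 10^+0.00)
   = 1 / (1 + 37.154 + 1.0000) = 1/39.154 = 0.02554
[CO2*] = α₀ × DIC = 0.02554 × 5.99 = 0.1530 mmol/kg
pCO2 = [CO2*]/KH = 1.530×10^-4 / 3.802×10^-2 = 4020 μatm

pCO2 = 4020 μatm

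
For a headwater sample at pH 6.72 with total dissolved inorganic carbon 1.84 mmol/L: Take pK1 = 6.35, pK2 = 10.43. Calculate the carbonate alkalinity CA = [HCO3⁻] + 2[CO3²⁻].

CA = [HCO3⁻] + 2[CO3²⁻] = (α₁ + 2α₂)·DIC
At pH 6.72: [H⁺]/K1 = 10^-0.37 = 0.42658, K2/[H⁺] = 10^-3.71 = 0.00019498
α₁ = 1/(1 + 0.42658 + 0.00019498) = 1/1.4268 = 0.7009; α₂ = α₁·K2/[H⁺] = 0.0001367
α₁ + 2α₂ = 0.7012
CA = 0.7012 × 1.84 = 1.29 mmol/L

CA = 1.29 mmol/L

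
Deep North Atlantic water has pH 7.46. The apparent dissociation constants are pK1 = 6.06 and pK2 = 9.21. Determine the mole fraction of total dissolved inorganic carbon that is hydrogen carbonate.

α₁ = 1 / (1 + [H⁺]/K1 + K2/[H⁺]) = 1 / (1 + 10^-1.40 + 10^-1.75)
   = 1 / (1 + 0.039811 + 0.017783) = 1/1.0576 = 0.9455

α₁ = 0.946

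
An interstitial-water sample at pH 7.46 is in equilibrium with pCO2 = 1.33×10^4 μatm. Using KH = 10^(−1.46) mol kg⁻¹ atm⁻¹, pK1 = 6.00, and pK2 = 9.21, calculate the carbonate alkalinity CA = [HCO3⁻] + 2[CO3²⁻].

CA = 13.8 mmol/kg

[CO2*] = KH · pCO2 = 10^(−1.46) × 1.33×10^4×10^-6 = 4.612×10^-4 mol/kg
α₀ = 1/(1 + K1/[H⁺] + K1K2/[H⁺]²) = 1/(1 + 10^+1.46 + 10^-0.29) = 0.03295
DIC = [CO2*]/α₀ = 4.612×10^-4 / 0.03295 = 14.00 mmol/kg
CA = (α₁ + 2α₂)·DIC = (0.9502 + 2×0.01690) × 14.00 = 13.8 mmol/kg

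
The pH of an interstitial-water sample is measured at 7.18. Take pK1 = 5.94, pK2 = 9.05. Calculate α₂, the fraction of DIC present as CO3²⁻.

α₂ = 1 / (1 + [H⁺]/K2 + [H⁺]²/(K1K2)) = 1 / (1 + 10^+1.87 + 10^+0.63)
   = 1 / (1 + 74.131 + 4.2658) = 1/79.397 = 0.01259

α₂ = 0.0126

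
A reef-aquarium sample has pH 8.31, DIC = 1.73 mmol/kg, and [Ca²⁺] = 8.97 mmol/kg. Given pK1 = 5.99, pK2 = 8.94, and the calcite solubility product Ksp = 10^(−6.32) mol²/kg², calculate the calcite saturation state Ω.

α₂ = 1 / (1 + [H⁺]/K2 + [H⁺]²/(K1K2)) = 1 / (1 + 10^+0.63 + 10^-1.69)
   = 1 / (1 + 4.2658 + 0.020417) = 1/5.2862 = 0.1892
[CO3²⁻] = α₂ × DIC = 0.1892 × 1.73 = 0.3273 mmol/kg
Ksp = 10^(−6.32) = 4.786×10^-7
Ω = [Ca²⁺][CO3²⁻]/Ksp = (8.97×10^-3)(3.273×10^-4) / 4.786×10^-7 = 6.13

Ω = 6.13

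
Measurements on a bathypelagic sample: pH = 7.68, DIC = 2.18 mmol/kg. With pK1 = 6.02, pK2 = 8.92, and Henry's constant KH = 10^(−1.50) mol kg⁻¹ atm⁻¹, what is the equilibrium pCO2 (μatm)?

pCO2 = 1400 μatm

α₀ = 1 / (1 + K1/[H⁺] + K1K2/[H⁺]²) = 1 / (1 + 10^+1.66 + 10^+0.42)
   = 1 / (1 + 45.709 + 2.6303) = 1/49.339 = 0.02027
[CO2*] = α₀ × DIC = 0.02027 × 2.18 = 0.04418 mmol/kg
pCO2 = [CO2*]/KH = 4.418×10^-5 / 3.162×10^-2 = 1400 μatm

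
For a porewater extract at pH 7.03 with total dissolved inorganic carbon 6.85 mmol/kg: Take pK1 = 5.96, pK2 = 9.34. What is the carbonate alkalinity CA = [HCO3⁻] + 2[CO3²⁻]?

CA = [HCO3⁻] + 2[CO3²⁻] = (α₁ + 2α₂)·DIC
At pH 7.03: [H⁺]/K1 = 10^-1.07 = 0.085114, K2/[H⁺] = 10^-2.31 = 0.0048978
α₁ = 1/(1 + 0.085114 + 0.0048978) = 1/1.0900 = 0.9174; α₂ = α₁·K2/[H⁺] = 0.004493
α₁ + 2α₂ = 0.9264
CA = 0.9264 × 6.85 = 6.35 mmol/kg

CA = 6.35 mmol/kg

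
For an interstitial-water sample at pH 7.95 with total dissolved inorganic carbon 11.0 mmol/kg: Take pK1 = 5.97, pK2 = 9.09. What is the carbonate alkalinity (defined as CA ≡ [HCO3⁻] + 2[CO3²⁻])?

CA = 11.6 mmol/kg

CA = [HCO3⁻] + 2[CO3²⁻] = (α₁ + 2α₂)·DIC
At pH 7.95: [H⁺]/K1 = 10^-1.98 = 0.010471, K2/[H⁺] = 10^-1.14 = 0.072444
α₁ = 1/(1 + 0.010471 + 0.072444) = 1/1.0829 = 0.9234; α₂ = α₁·K2/[H⁺] = 0.06690
α₁ + 2α₂ = 1.0572
CA = 1.0572 × 11.0 = 11.6 mmol/kg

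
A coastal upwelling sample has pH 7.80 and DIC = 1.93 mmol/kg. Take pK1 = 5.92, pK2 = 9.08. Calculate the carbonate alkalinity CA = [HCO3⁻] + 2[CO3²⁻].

CA = 2.00 mmol/kg

CA = [HCO3⁻] + 2[CO3²⁻] = (α₁ + 2α₂)·DIC
At pH 7.80: [H⁺]/K1 = 10^-1.88 = 0.013183, K2/[H⁺] = 10^-1.28 = 0.052481
α₁ = 1/(1 + 0.013183 + 0.052481) = 1/1.0657 = 0.9384; α₂ = α₁·K2/[H⁺] = 0.04925
α₁ + 2α₂ = 1.0369
CA = 1.0369 × 1.93 = 2.00 mmol/kg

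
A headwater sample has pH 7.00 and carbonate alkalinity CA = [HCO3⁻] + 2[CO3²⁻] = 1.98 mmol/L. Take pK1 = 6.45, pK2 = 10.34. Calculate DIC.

CA = [HCO3⁻] + 2[CO3²⁻] = (α₁ + 2α₂)·DIC
At pH 7.00: [H⁺]/K1 = 10^-0.55 = 0.28184, K2/[H⁺] = 10^-3.34 = 0.00045709
α₁ = 1/(1 + 0.28184 + 0.00045709) = 1/1.2823 = 0.7799; α₂ = α₁·K2/[H⁺] = 0.0003565
α₁ + 2α₂ = 0.7806
DIC = CA / (α₁ + 2α₂) = 1.98 / 0.7806 = 2.54 mmol/L

DIC = 2.54 mmol/L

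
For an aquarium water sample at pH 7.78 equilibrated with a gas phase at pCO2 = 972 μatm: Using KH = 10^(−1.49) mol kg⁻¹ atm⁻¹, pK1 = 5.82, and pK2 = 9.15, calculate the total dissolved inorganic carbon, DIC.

[CO2*] = KH · pCO2 = 10^(−1.49) × 972×10^-6 = 3.145×10^-5 mol/kg
α₀ = 1/(1 + K1/[H⁺] + K1K2/[H⁺]²) = 1/(1 + 10^+1.96 + 10^+0.59) = 0.01041
DIC = [CO2*]/α₀ = 3.145×10^-5 / 0.01041 = 3.02 mmol/kg

DIC = 3.02 mmol/kg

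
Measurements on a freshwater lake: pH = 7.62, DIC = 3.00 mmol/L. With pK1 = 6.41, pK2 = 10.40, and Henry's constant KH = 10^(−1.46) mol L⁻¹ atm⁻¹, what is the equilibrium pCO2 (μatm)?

α₀ = 1 / (1 + K1/[H⁺] + K1K2/[H⁺]²) = 1 / (1 + 10^+1.21 + 10^-1.57)
   = 1 / (1 + 16.218 + 0.026915) = 1/17.245 = 0.05799
[CO2*] = α₀ × DIC = 0.05799 × 3.00 = 0.1740 mmol/L
pCO2 = [CO2*]/KH = 1.740×10^-4 / 3.467×10^-2 = 5020 μatm

pCO2 = 5020 μatm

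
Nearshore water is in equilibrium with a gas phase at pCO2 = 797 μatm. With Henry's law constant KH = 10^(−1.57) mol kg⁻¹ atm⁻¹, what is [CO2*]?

[CO2*] = 21.5 μmol/kg

KH = 10^(−1.57) = 2.692×10^-2 mol kg⁻¹ atm⁻¹
[CO2*] = KH · pCO2 = 2.692×10^-2 × 797×10^-6 atm = 2.15×10^-5 mol/kg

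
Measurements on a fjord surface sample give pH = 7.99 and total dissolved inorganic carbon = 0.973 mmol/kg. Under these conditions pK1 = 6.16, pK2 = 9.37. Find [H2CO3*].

α₀ = 1 / (1 + K1/[H⁺] + K1K2/[H⁺]²) = 1 / (1 + 10^+1.83 + 10^+0.45)
   = 1 / (1 + 67.608 + 2.8184) = 1/71.427 = 0.01400
[CO2*] = α₀ × DIC = 0.01400 × 0.973 = 0.0136 mmol/kg = 13.6 μmol/kg

[CO2*] = 13.6 μmol/kg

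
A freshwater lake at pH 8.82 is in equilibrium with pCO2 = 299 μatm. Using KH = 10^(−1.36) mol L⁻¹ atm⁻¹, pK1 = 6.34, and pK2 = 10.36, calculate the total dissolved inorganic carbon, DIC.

[CO2*] = KH · pCO2 = 10^(−1.36) × 299×10^-6 = 1.305×10^-5 mol/L
α₀ = 1/(1 + K1/[H⁺] + K1K2/[H⁺]²) = 1/(1 + 10^+2.48 + 10^+0.94) = 0.003208
DIC = [CO2*]/α₀ = 1.305×10^-5 / 0.003208 = 4.07 mmol/L

DIC = 4.07 mmol/L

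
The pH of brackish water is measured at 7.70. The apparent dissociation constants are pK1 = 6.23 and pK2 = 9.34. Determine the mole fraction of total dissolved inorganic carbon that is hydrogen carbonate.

α₁ = 0.946

α₁ = 1 / (1 + [H⁺]/K1 + K2/[H⁺]) = 1 / (1 + 10^-1.47 + 10^-1.64)
   = 1 / (1 + 0.033884 + 0.022909) = 1/1.0568 = 0.9463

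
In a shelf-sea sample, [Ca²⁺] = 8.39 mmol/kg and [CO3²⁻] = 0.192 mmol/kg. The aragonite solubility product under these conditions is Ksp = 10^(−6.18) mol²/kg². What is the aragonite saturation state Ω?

Ω = 2.44

Ksp = 10^(−6.18) = 6.607×10^-7
Ω = [Ca²⁺][CO3²⁻]/Ksp = (8.39×10^-3)(0.192×10^-3) / 6.607×10^-7 = 2.44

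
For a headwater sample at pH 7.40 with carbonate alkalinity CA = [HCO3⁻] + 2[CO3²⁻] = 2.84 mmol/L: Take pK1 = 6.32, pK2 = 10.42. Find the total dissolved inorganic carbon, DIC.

CA = [HCO3⁻] + 2[CO3²⁻] = (α₁ + 2α₂)·DIC
At pH 7.40: [H⁺]/K1 = 10^-1.08 = 0.083176, K2/[H⁺] = 10^-3.02 = 0.00095499
α₁ = 1/(1 + 0.083176 + 0.00095499) = 1/1.0841 = 0.9224; α₂ = α₁·K2/[H⁺] = 0.0008809
α₁ + 2α₂ = 0.9242
DIC = CA / (α₁ + 2α₂) = 2.84 / 0.9242 = 3.07 mmol/L

DIC = 3.07 mmol/L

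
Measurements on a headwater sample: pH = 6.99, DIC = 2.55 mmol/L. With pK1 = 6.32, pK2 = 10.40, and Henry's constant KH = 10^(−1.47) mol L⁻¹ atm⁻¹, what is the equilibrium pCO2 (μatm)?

α₀ = 1 / (1 + K1/[H⁺] + K1K2/[H⁺]²) = 1 / (1 + 10^+0.67 + 10^-2.74)
   = 1 / (1 + 4.6774 + 0.0018197) = 1/5.6792 = 0.1761
[CO2*] = α₀ × DIC = 0.1761 × 2.55 = 0.4490 mmol/L
pCO2 = [CO2*]/KH = 4.490×10^-4 / 3.388×10^-2 = 1.33×10^4 μatm

pCO2 = 1.33×10^4 μatm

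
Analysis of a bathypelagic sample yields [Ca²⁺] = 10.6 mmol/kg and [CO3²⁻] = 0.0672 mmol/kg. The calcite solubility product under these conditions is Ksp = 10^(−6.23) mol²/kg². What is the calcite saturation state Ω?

Ω = 1.21

Ksp = 10^(−6.23) = 5.888×10^-7
Ω = [Ca²⁺][CO3²⁻]/Ksp = (10.6×10^-3)(0.0672×10^-3) / 5.888×10^-7 = 1.21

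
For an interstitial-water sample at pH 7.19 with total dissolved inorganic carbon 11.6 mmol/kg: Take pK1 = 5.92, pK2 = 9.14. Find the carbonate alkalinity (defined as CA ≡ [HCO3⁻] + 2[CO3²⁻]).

CA = [HCO3⁻] + 2[CO3²⁻] = (α₁ + 2α₂)·DIC
At pH 7.19: [H⁺]/K1 = 10^-1.27 = 0.053703, K2/[H⁺] = 10^-1.95 = 0.011220
α₁ = 1/(1 + 0.053703 + 0.011220) = 1/1.0649 = 0.9390; α₂ = α₁·K2/[H⁺] = 0.01054
α₁ + 2α₂ = 0.9601
CA = 0.9601 × 11.6 = 11.1 mmol/kg

CA = 11.1 mmol/kg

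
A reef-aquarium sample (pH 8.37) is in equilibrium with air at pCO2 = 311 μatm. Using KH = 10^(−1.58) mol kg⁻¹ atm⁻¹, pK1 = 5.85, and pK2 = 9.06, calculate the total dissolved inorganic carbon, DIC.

[CO2*] = KH · pCO2 = 10^(−1.58) × 311×10^-6 = 8.180×10^-6 mol/kg
α₀ = 1/(1 + K1/[H⁺] + K1K2/[H⁺]²) = 1/(1 + 10^+2.52 + 10^+1.83) = 0.002502
DIC = [CO2*]/α₀ = 8.180×10^-6 / 0.002502 = 3.27 mmol/kg

DIC = 3.27 mmol/kg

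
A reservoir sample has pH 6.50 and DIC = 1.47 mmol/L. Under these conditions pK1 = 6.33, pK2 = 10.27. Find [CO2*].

α₀ = 1 / (1 + K1/[H⁺] + K1K2/[H⁺]²) = 1 / (1 + 10^+0.17 + 10^-3.60)
   = 1 / (1 + 1.4791 + 0.00025119) = 1/2.4794 = 0.4033
[CO2*] = α₀ × DIC = 0.4033 × 1.47 = 0.593 mmol/L

[CO2*] = 0.593 mmol/L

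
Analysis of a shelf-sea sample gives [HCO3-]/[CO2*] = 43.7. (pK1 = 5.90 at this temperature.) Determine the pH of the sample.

pH = 7.54

From K1 = [H⁺][HCO3-]/[CO2*]:  pH = pK1 + log₁₀([HCO3-]/[CO2*])
log₁₀(43.7) = +1.640
pH = 5.90 + (+1.640) = 7.54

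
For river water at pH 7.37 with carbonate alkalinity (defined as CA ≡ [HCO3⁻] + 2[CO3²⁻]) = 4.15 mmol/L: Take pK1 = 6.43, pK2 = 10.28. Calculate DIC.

DIC = 4.62 mmol/L

CA = [HCO3⁻] + 2[CO3²⁻] = (α₁ + 2α₂)·DIC
At pH 7.37: [H⁺]/K1 = 10^-0.94 = 0.11482, K2/[H⁺] = 10^-2.91 = 0.0012303
α₁ = 1/(1 + 0.11482 + 0.0012303) = 1/1.1160 = 0.8960; α₂ = α₁·K2/[H⁺] = 0.001102
α₁ + 2α₂ = 0.8982
DIC = CA / (α₁ + 2α₂) = 4.15 / 0.8982 = 4.62 mmol/L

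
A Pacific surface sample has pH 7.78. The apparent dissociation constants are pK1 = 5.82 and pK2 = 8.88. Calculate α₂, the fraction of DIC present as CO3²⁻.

α₂ = 1 / (1 + [H⁺]/K2 + [H⁺]²/(K1K2)) = 1 / (1 + 10^+1.10 + 10^-0.86)
   = 1 / (1 + 12.589 + 0.13804) = 1/13.727 = 0.07285

α₂ = 0.0728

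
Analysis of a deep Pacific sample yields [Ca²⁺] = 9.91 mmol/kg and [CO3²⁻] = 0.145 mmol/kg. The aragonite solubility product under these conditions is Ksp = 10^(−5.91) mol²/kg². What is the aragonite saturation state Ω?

Ksp = 10^(−5.91) = 1.230×10^-6
Ω = [Ca²⁺][CO3²⁻]/Ksp = (9.91×10^-3)(0.145×10^-3) / 1.230×10^-6 = 1.17

Ω = 1.17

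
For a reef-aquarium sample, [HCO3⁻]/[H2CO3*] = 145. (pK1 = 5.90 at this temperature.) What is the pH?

pH = 8.06

From K1 = [H⁺][HCO3⁻]/[H2CO3*]:  pH = pK1 + log₁₀([HCO3⁻]/[H2CO3*])
log₁₀(145) = +2.161
pH = 5.90 + (+2.161) = 8.06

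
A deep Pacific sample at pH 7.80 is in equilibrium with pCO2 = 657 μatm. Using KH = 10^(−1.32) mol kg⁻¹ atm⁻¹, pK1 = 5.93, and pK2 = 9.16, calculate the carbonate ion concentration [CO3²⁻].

[CO2*] = KH · pCO2 = 10^(−1.32) × 657×10^-6 = 3.145×10^-5 mol/kg
α₀ = 1/(1 + K1/[H⁺] + K1K2/[H⁺]²) = 1/(1 + 10^+1.87 + 10^+0.51) = 0.01276
DIC = [CO2*]/α₀ = 3.145×10^-5 / 0.01276 = 2.464 mmol/kg
[CO3²⁻] = α₂·DIC; α₂ = 0.04129, so [CO3²⁻] = 0.04129 × 2.464 = 0.102 mmol/kg

[CO3²⁻] = 0.102 mmol/kg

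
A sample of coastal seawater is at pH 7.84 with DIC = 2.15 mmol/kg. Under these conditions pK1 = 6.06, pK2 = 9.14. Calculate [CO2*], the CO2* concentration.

α₀ = 1 / (1 + K1/[H⁺] + K1K2/[H⁺]²) = 1 / (1 + 10^+1.78 + 10^+0.48)
   = 1 / (1 + 60.256 + 3.0200) = 1/64.276 = 0.01556
[CO2*] = α₀ × DIC = 0.01556 × 2.15 = 0.0334 mmol/kg

[CO2*] = 0.0334 mmol/kg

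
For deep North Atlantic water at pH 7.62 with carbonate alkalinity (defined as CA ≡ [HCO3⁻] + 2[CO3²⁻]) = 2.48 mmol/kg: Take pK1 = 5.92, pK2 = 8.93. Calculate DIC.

CA = [HCO3⁻] + 2[CO3²⁻] = (α₁ + 2α₂)·DIC
At pH 7.62: [H⁺]/K1 = 10^-1.70 = 0.019953, K2/[H⁺] = 10^-1.31 = 0.048978
α₁ = 1/(1 + 0.019953 + 0.048978) = 1/1.0689 = 0.9355; α₂ = α₁·K2/[H⁺] = 0.04582
α₁ + 2α₂ = 1.0272
DIC = CA / (α₁ + 2α₂) = 2.48 / 1.0272 = 2.41 mmol/kg

DIC = 2.41 mmol/kg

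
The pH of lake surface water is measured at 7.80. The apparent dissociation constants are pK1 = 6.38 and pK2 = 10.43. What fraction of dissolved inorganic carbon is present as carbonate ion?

α₂ = 1 / (1 + [H⁺]/K2 + [H⁺]²/(K1K2)) = 1 / (1 + 10^+2.63 + 10^+1.21)
   = 1 / (1 + 426.58 + 16.218) = 1/443.80 = 0.002253

α₂ = 0.00225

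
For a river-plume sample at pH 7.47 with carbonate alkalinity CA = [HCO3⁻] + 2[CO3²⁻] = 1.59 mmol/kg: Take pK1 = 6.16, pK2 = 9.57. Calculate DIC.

CA = [HCO3⁻] + 2[CO3²⁻] = (α₁ + 2α₂)·DIC
At pH 7.47: [H⁺]/K1 = 10^-1.31 = 0.048978, K2/[H⁺] = 10^-2.10 = 0.0079433
α₁ = 1/(1 + 0.048978 + 0.0079433) = 1/1.0569 = 0.9461; α₂ = α₁·K2/[H⁺] = 0.007515
α₁ + 2α₂ = 0.9612
DIC = CA / (α₁ + 2α₂) = 1.59 / 0.9612 = 1.65 mmol/kg

DIC = 1.65 mmol/kg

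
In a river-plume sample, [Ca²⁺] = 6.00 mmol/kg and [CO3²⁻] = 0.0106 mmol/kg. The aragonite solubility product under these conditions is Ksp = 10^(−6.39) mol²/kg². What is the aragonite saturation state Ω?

Ksp = 10^(−6.39) = 4.074×10^-7
Ω = [Ca²⁺][CO3²⁻]/Ksp = (6.00×10^-3)(0.0106×10^-3) / 4.074×10^-7 = 0.156

Ω = 0.156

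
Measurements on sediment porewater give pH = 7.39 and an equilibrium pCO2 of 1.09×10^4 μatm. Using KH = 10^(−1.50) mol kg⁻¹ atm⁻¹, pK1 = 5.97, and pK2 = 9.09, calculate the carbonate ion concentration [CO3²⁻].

[CO3²⁻] = 0.181 mmol/kg

[CO2*] = KH · pCO2 = 10^(−1.50) × 1.09×10^4×10^-6 = 3.447×10^-4 mol/kg
α₀ = 1/(1 + K1/[H⁺] + K1K2/[H⁺]²) = 1/(1 + 10^+1.42 + 10^-0.28) = 0.03594
DIC = [CO2*]/α₀ = 3.447×10^-4 / 0.03594 = 9.592 mmol/kg
[CO3²⁻] = α₂·DIC; α₂ = 0.01886, so [CO3²⁻] = 0.01886 × 9.592 = 0.181 mmol/kg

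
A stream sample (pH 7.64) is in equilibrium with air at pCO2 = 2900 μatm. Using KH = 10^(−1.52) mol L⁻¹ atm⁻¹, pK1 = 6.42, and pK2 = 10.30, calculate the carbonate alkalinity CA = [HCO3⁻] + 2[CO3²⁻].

CA = 1.46 mmol/L

[CO2*] = KH · pCO2 = 10^(−1.52) × 2900×10^-6 = 8.758×10^-5 mol/L
α₀ = 1/(1 + K1/[H⁺] + K1K2/[H⁺]²) = 1/(1 + 10^+1.22 + 10^-1.44) = 0.05671
DIC = [CO2*]/α₀ = 8.758×10^-5 / 0.05671 = 1.544 mmol/L
CA = (α₁ + 2α₂)·DIC = (0.9412 + 2×0.002059) × 1.544 = 1.46 mmol/L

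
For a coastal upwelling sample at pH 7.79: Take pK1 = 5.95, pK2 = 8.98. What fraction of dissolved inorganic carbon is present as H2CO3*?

α₀ = 0.0134

α₀ = 1 / (1 + K1/[H⁺] + K1K2/[H⁺]²) = 1 / (1 + 10^+1.84 + 10^+0.65)
   = 1 / (1 + 69.183 + 4.4668) = 1/74.650 = 0.01340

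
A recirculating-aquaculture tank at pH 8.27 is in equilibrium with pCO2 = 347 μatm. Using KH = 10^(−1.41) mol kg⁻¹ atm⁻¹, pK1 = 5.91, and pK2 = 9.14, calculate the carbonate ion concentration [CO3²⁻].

[CO2*] = KH · pCO2 = 10^(−1.41) × 347×10^-6 = 1.350×10^-5 mol/kg
α₀ = 1/(1 + K1/[H⁺] + K1K2/[H⁺]²) = 1/(1 + 10^+2.36 + 10^+1.49) = 0.003832
DIC = [CO2*]/α₀ = 1.350×10^-5 / 0.003832 = 3.523 mmol/kg
[CO3²⁻] = α₂·DIC; α₂ = 0.1184, so [CO3²⁻] = 0.1184 × 3.523 = 0.417 mmol/kg

[CO3²⁻] = 0.417 mmol/kg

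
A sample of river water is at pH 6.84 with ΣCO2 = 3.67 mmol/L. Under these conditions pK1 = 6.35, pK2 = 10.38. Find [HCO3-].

[HCO3⁻] = 2.77 mmol/L

α₁ = 1 / (1 + [H⁺]/K1 + K2/[H⁺]) = 1 / (1 + 10^-0.49 + 10^-3.54)
   = 1 / (1 + 0.32359 + 0.00028840) = 1/1.3239 = 0.7554
[HCO3⁻] = α₁ × DIC = 0.7554 × 3.67 = 2.77 mmol/L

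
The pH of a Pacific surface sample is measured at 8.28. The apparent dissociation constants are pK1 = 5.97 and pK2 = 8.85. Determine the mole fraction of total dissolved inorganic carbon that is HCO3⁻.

α₁ = 0.785

α₁ = 1 / (1 + [H⁺]/K1 + K2/[H⁺]) = 1 / (1 + 10^-2.31 + 10^-0.57)
   = 1 / (1 + 0.0048978 + 0.26915) = 1/1.2741 = 0.7849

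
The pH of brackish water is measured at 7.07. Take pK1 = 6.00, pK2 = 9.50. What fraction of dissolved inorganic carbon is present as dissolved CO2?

α₀ = 0.0782

α₀ = 1 / (1 + K1/[H⁺] + K1K2/[H⁺]²) = 1 / (1 + 10^+1.07 + 10^-1.36)
   = 1 / (1 + 11.749 + 0.043652) = 1/12.793 = 0.07817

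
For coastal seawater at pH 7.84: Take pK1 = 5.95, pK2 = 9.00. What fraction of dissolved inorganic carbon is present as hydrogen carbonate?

α₁ = 0.924

α₁ = 1 / (1 + [H⁺]/K1 + K2/[H⁺]) = 1 / (1 + 10^-1.89 + 10^-1.16)
   = 1 / (1 + 0.012882 + 0.069183) = 1/1.0821 = 0.9242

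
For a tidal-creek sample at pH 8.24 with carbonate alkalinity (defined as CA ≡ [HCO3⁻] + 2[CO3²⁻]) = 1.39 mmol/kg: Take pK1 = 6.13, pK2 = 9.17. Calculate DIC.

CA = [HCO3⁻] + 2[CO3²⁻] = (α₁ + 2α₂)·DIC
At pH 8.24: [H⁺]/K1 = 10^-2.11 = 0.0077625, K2/[H⁺] = 10^-0.93 = 0.11749
α₁ = 1/(1 + 0.0077625 + 0.11749) = 1/1.1253 = 0.8887; α₂ = α₁·K2/[H⁺] = 0.1044
α₁ + 2α₂ = 1.0975
DIC = CA / (α₁ + 2α₂) = 1.39 / 1.0975 = 1.27 mmol/kg

DIC = 1.27 mmol/kg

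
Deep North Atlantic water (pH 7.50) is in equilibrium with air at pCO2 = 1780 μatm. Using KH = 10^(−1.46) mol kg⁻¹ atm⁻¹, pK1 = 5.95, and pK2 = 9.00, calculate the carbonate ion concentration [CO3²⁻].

[CO2*] = KH · pCO2 = 10^(−1.46) × 1780×10^-6 = 6.172×10^-5 mol/kg
α₀ = 1/(1 + K1/[H⁺] + K1K2/[H⁺]²) = 1/(1 + 10^+1.55 + 10^+0.05) = 0.02659
DIC = [CO2*]/α₀ = 6.172×10^-5 / 0.02659 = 2.321 mmol/kg
[CO3²⁻] = α₂·DIC; α₂ = 0.02984, so [CO3²⁻] = 0.02984 × 2.321 = 0.0693 mmol/kg

[CO3²⁻] = 0.0693 mmol/kg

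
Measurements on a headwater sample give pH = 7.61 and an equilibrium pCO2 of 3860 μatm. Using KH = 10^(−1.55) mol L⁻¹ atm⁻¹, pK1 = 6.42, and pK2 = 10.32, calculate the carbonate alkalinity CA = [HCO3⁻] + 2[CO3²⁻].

[CO2*] = KH · pCO2 = 10^(−1.55) × 3860×10^-6 = 1.088×10^-4 mol/L
α₀ = 1/(1 + K1/[H⁺] + K1K2/[H⁺]²) = 1/(1 + 10^+1.19 + 10^-1.52) = 0.06054
DIC = [CO2*]/α₀ = 1.088×10^-4 / 0.06054 = 1.797 mmol/L
CA = (α₁ + 2α₂)·DIC = (0.9376 + 2×0.001828) × 1.797 = 1.69 mmol/L

CA = 1.69 mmol/L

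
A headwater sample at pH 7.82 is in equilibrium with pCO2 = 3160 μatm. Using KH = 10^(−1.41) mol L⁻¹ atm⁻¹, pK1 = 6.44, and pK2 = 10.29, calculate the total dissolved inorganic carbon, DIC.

[CO2*] = KH · pCO2 = 10^(−1.41) × 3160×10^-6 = 1.229×10^-4 mol/L
α₀ = 1/(1 + K1/[H⁺] + K1K2/[H⁺]²) = 1/(1 + 10^+1.38 + 10^-1.09) = 0.03989
DIC = [CO2*]/α₀ = 1.229×10^-4 / 0.03989 = 3.08 mmol/L

DIC = 3.08 mmol/L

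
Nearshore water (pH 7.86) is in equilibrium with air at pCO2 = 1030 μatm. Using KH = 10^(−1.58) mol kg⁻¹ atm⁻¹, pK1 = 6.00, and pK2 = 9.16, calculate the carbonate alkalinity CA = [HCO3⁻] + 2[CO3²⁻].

CA = 2.16 mmol/kg

[CO2*] = KH · pCO2 = 10^(−1.58) × 1030×10^-6 = 2.709×10^-5 mol/kg
α₀ = 1/(1 + K1/[H⁺] + K1K2/[H⁺]²) = 1/(1 + 10^+1.86 + 10^+0.56) = 0.01297
DIC = [CO2*]/α₀ = 2.709×10^-5 / 0.01297 = 2.088 mmol/kg
CA = (α₁ + 2α₂)·DIC = (0.9399 + 2×0.04711) × 2.088 = 2.16 mmol/kg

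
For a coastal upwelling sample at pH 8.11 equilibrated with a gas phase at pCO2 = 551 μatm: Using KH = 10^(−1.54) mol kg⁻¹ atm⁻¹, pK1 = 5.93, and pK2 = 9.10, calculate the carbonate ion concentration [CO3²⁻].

[CO2*] = KH · pCO2 = 10^(−1.54) × 551×10^-6 = 1.589×10^-5 mol/kg
α₀ = 1/(1 + K1/[H⁺] + K1K2/[H⁺]²) = 1/(1 + 10^+2.18 + 10^+1.19) = 0.005958
DIC = [CO2*]/α₀ = 1.589×10^-5 / 0.005958 = 2.667 mmol/kg
[CO3²⁻] = α₂·DIC; α₂ = 0.09228, so [CO3²⁻] = 0.09228 × 2.667 = 0.246 mmol/kg

[CO3²⁻] = 0.246 mmol/kg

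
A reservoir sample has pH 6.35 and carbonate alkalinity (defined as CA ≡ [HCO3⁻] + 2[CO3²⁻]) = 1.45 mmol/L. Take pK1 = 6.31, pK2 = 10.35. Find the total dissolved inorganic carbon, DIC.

CA = [HCO3⁻] + 2[CO3²⁻] = (α₁ + 2α₂)·DIC
At pH 6.35: [H⁺]/K1 = 10^-0.04 = 0.91201, K2/[H⁺] = 10^-4.00 = 0.00010000
α₁ = 1/(1 + 0.91201 + 0.00010000) = 1/1.9121 = 0.5230; α₂ = α₁·K2/[H⁺] = 5.230×10^-5
α₁ + 2α₂ = 0.5231
DIC = CA / (α₁ + 2α₂) = 1.45 / 0.5231 = 2.77 mmol/L

DIC = 2.77 mmol/L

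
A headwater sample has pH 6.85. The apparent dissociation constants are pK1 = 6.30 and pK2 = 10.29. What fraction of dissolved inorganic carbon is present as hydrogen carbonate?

α₁ = 1 / (1 + [H⁺]/K1 + K2/[H⁺]) = 1 / (1 + 10^-0.55 + 10^-3.44)
   = 1 / (1 + 0.28184 + 0.00036308) = 1/1.2822 = 0.7799

α₁ = 0.780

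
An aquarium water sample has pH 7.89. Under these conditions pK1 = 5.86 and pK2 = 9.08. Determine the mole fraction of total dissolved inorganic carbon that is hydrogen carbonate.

α₁ = 1 / (1 + [H⁺]/K1 + K2/[H⁺]) = 1 / (1 + 10^-2.03 + 10^-1.19)
   = 1 / (1 + 0.0093325 + 0.064565) = 1/1.0739 = 0.9312

α₁ = 0.931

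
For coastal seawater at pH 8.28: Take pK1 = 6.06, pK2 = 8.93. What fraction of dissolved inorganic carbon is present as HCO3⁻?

α₁ = 0.813

α₁ = 1 / (1 + [H⁺]/K1 + K2/[H⁺]) = 1 / (1 + 10^-2.22 + 10^-0.65)
   = 1 / (1 + 0.0060256 + 0.22387) = 1/1.2299 = 0.8131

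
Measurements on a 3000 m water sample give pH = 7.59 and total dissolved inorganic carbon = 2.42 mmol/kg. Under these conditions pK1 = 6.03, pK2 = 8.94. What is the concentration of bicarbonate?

α₁ = 1 / (1 + [H⁺]/K1 + K2/[H⁺]) = 1 / (1 + 10^-1.56 + 10^-1.35)
   = 1 / (1 + 0.027542 + 0.044668) = 1/1.0722 = 0.9327
[HCO3⁻] = α₁ × DIC = 0.9327 × 2.42 = 2.26 mmol/kg

[HCO3⁻] = 2.26 mmol/kg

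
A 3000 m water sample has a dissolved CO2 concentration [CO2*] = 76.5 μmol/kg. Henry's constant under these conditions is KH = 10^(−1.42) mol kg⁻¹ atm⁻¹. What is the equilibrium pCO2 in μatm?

KH = 10^(−1.42) = 3.802×10^-2 mol kg⁻¹ atm⁻¹
pCO2 = [CO2*]/KH = 76.5×10^-6 / 3.802×10^-2 = 2.01×10^-3 atm = 2010 μatm

pCO2 = 2010 μatm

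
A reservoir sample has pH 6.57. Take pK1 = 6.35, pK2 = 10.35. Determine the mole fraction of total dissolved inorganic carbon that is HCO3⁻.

α₁ = 0.624

α₁ = 1 / (1 + [H⁺]/K1 + K2/[H⁺]) = 1 / (1 + 10^-0.22 + 10^-3.78)
   = 1 / (1 + 0.60256 + 0.00016596) = 1/1.6027 = 0.6239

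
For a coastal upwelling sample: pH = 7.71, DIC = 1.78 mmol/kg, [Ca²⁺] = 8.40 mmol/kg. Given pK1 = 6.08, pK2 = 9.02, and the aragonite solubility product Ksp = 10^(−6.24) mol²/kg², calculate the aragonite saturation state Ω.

α₂ = 1 / (1 + [H⁺]/K2 + [H⁺]²/(K1K2)) = 1 / (1 + 10^+1.31 + 10^-0.32)
   = 1 / (1 + 20.417 + 0.47863) = 1/21.896 = 0.04567
[CO3²⁻] = α₂ × DIC = 0.04567 × 1.78 = 0.08129 mmol/kg
Ksp = 10^(−6.24) = 5.754×10^-7
Ω = [Ca²⁺][CO3²⁻]/Ksp = (8.40×10^-3)(8.129×10^-5) / 5.754×10^-7 = 1.19

Ω = 1.19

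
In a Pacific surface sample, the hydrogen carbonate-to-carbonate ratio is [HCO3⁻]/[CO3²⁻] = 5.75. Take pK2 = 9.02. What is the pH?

pH = 8.26

From K2 = [H⁺][CO3²⁻]/[HCO3⁻]:  pH = pK2 − log₁₀([HCO3⁻]/[CO3²⁻])
log₁₀(5.75) = +0.760
pH = 9.02 − (+0.760) = 8.26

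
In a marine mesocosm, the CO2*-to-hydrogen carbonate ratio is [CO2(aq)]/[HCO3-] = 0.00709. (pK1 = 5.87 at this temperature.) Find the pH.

pH = 8.02

From K1 = [H⁺][HCO3-]/[CO2(aq)]:  pH = pK1 − log₁₀([CO2(aq)]/[HCO3-])
log₁₀(0.00709) = -2.149
pH = 5.87 − (-2.149) = 8.02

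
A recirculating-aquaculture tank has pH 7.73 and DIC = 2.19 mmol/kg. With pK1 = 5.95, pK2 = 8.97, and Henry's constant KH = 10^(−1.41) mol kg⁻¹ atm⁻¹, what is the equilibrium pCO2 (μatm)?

pCO2 = 870 μatm

α₀ = 1 / (1 + K1/[H⁺] + K1K2/[H⁺]²) = 1 / (1 + 10^+1.78 + 10^+0.54)
   = 1 / (1 + 60.256 + 3.4674) = 1/64.723 = 0.01545
[CO2*] = α₀ × DIC = 0.01545 × 2.19 = 0.03384 mmol/kg
pCO2 = [CO2*]/KH = 3.384×10^-5 / 3.890×10^-2 = 870 μatm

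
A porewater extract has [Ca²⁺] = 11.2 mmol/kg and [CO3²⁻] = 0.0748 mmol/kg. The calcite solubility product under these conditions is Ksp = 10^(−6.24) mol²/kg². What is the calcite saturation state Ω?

Ksp = 10^(−6.24) = 5.754×10^-7
Ω = [Ca²⁺][CO3²⁻]/Ksp = (11.2×10^-3)(0.0748×10^-3) / 5.754×10^-7 = 1.46

Ω = 1.46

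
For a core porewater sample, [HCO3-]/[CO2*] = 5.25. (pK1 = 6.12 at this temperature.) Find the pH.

pH = 6.84

From K1 = [H⁺][HCO3-]/[CO2*]:  pH = pK1 + log₁₀([HCO3-]/[CO2*])
log₁₀(5.25) = +0.720
pH = 6.12 + (+0.720) = 6.84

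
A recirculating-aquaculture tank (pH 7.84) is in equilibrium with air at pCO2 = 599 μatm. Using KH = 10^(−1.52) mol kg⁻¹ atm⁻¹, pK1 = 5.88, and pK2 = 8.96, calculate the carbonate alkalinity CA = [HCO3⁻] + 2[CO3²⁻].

[CO2*] = KH · pCO2 = 10^(−1.52) × 599×10^-6 = 1.809×10^-5 mol/kg
α₀ = 1/(1 + K1/[H⁺] + K1K2/[H⁺]²) = 1/(1 + 10^+1.96 + 10^+0.84) = 0.01009
DIC = [CO2*]/α₀ = 1.809×10^-5 / 0.01009 = 1.793 mmol/kg
CA = (α₁ + 2α₂)·DIC = (0.9201 + 2×0.06980) × 1.793 = 1.90 mmol/kg

CA = 1.90 mmol/kg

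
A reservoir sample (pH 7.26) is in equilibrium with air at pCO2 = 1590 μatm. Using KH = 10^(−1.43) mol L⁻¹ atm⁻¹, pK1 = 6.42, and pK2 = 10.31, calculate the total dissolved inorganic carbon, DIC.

[CO2*] = KH · pCO2 = 10^(−1.43) × 1590×10^-6 = 5.907×10^-5 mol/L
α₀ = 1/(1 + K1/[H⁺] + K1K2/[H⁺]²) = 1/(1 + 10^+0.84 + 10^-2.21) = 0.1262
DIC = [CO2*]/α₀ = 5.907×10^-5 / 0.1262 = 0.468 mmol/L

DIC = 0.468 mmol/L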